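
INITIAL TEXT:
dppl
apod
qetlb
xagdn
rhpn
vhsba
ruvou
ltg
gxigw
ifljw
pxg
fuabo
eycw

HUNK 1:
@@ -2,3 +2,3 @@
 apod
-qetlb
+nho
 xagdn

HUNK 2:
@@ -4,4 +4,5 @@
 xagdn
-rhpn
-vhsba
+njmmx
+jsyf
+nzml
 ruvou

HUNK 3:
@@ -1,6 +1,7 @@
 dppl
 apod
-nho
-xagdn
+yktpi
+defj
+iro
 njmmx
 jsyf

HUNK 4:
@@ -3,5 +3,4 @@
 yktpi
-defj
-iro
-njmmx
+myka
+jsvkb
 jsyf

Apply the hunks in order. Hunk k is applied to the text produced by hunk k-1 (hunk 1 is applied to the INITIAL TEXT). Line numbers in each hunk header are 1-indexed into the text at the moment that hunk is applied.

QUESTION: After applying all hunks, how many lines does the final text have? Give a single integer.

Hunk 1: at line 2 remove [qetlb] add [nho] -> 13 lines: dppl apod nho xagdn rhpn vhsba ruvou ltg gxigw ifljw pxg fuabo eycw
Hunk 2: at line 4 remove [rhpn,vhsba] add [njmmx,jsyf,nzml] -> 14 lines: dppl apod nho xagdn njmmx jsyf nzml ruvou ltg gxigw ifljw pxg fuabo eycw
Hunk 3: at line 1 remove [nho,xagdn] add [yktpi,defj,iro] -> 15 lines: dppl apod yktpi defj iro njmmx jsyf nzml ruvou ltg gxigw ifljw pxg fuabo eycw
Hunk 4: at line 3 remove [defj,iro,njmmx] add [myka,jsvkb] -> 14 lines: dppl apod yktpi myka jsvkb jsyf nzml ruvou ltg gxigw ifljw pxg fuabo eycw
Final line count: 14

Answer: 14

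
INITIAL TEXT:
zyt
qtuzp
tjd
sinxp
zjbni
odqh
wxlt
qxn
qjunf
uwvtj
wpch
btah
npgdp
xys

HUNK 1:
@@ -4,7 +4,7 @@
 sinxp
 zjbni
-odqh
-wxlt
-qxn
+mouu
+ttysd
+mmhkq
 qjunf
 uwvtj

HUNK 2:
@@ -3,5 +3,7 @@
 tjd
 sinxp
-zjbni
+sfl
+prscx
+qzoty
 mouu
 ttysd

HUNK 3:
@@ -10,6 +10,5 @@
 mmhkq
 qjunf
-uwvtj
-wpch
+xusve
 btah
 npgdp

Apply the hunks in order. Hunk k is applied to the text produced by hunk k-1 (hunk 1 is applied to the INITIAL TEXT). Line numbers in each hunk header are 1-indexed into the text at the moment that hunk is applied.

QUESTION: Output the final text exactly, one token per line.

Answer: zyt
qtuzp
tjd
sinxp
sfl
prscx
qzoty
mouu
ttysd
mmhkq
qjunf
xusve
btah
npgdp
xys

Derivation:
Hunk 1: at line 4 remove [odqh,wxlt,qxn] add [mouu,ttysd,mmhkq] -> 14 lines: zyt qtuzp tjd sinxp zjbni mouu ttysd mmhkq qjunf uwvtj wpch btah npgdp xys
Hunk 2: at line 3 remove [zjbni] add [sfl,prscx,qzoty] -> 16 lines: zyt qtuzp tjd sinxp sfl prscx qzoty mouu ttysd mmhkq qjunf uwvtj wpch btah npgdp xys
Hunk 3: at line 10 remove [uwvtj,wpch] add [xusve] -> 15 lines: zyt qtuzp tjd sinxp sfl prscx qzoty mouu ttysd mmhkq qjunf xusve btah npgdp xys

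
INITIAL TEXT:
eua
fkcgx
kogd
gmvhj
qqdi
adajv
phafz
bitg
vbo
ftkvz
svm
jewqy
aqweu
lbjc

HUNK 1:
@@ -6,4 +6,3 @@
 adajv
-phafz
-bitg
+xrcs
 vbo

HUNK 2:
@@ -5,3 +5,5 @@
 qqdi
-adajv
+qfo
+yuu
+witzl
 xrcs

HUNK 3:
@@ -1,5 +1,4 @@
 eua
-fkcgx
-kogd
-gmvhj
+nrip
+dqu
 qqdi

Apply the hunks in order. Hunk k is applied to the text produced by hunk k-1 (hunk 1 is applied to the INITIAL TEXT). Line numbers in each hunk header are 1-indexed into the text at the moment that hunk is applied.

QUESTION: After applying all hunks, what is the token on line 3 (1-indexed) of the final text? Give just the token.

Hunk 1: at line 6 remove [phafz,bitg] add [xrcs] -> 13 lines: eua fkcgx kogd gmvhj qqdi adajv xrcs vbo ftkvz svm jewqy aqweu lbjc
Hunk 2: at line 5 remove [adajv] add [qfo,yuu,witzl] -> 15 lines: eua fkcgx kogd gmvhj qqdi qfo yuu witzl xrcs vbo ftkvz svm jewqy aqweu lbjc
Hunk 3: at line 1 remove [fkcgx,kogd,gmvhj] add [nrip,dqu] -> 14 lines: eua nrip dqu qqdi qfo yuu witzl xrcs vbo ftkvz svm jewqy aqweu lbjc
Final line 3: dqu

Answer: dqu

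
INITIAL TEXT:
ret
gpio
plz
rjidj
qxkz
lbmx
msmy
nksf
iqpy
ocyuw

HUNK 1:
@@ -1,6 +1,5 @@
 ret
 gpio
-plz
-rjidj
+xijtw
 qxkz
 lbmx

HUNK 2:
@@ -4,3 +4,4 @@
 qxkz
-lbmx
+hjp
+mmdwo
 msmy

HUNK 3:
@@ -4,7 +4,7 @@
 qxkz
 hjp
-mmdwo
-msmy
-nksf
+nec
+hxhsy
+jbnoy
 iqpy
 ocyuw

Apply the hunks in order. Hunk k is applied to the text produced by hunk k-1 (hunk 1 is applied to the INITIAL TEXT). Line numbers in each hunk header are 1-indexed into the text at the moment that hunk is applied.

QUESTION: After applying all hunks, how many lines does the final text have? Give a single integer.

Hunk 1: at line 1 remove [plz,rjidj] add [xijtw] -> 9 lines: ret gpio xijtw qxkz lbmx msmy nksf iqpy ocyuw
Hunk 2: at line 4 remove [lbmx] add [hjp,mmdwo] -> 10 lines: ret gpio xijtw qxkz hjp mmdwo msmy nksf iqpy ocyuw
Hunk 3: at line 4 remove [mmdwo,msmy,nksf] add [nec,hxhsy,jbnoy] -> 10 lines: ret gpio xijtw qxkz hjp nec hxhsy jbnoy iqpy ocyuw
Final line count: 10

Answer: 10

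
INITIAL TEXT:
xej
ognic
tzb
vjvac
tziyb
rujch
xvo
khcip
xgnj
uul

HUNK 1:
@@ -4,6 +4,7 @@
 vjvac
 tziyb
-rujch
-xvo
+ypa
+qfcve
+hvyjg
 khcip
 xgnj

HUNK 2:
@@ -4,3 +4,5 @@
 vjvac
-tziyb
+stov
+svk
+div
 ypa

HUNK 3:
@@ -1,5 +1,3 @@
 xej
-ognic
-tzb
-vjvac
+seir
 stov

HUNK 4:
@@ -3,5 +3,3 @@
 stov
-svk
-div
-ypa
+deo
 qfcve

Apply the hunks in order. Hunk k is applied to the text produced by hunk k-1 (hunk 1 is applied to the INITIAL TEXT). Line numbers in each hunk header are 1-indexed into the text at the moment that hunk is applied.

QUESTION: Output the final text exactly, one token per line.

Answer: xej
seir
stov
deo
qfcve
hvyjg
khcip
xgnj
uul

Derivation:
Hunk 1: at line 4 remove [rujch,xvo] add [ypa,qfcve,hvyjg] -> 11 lines: xej ognic tzb vjvac tziyb ypa qfcve hvyjg khcip xgnj uul
Hunk 2: at line 4 remove [tziyb] add [stov,svk,div] -> 13 lines: xej ognic tzb vjvac stov svk div ypa qfcve hvyjg khcip xgnj uul
Hunk 3: at line 1 remove [ognic,tzb,vjvac] add [seir] -> 11 lines: xej seir stov svk div ypa qfcve hvyjg khcip xgnj uul
Hunk 4: at line 3 remove [svk,div,ypa] add [deo] -> 9 lines: xej seir stov deo qfcve hvyjg khcip xgnj uul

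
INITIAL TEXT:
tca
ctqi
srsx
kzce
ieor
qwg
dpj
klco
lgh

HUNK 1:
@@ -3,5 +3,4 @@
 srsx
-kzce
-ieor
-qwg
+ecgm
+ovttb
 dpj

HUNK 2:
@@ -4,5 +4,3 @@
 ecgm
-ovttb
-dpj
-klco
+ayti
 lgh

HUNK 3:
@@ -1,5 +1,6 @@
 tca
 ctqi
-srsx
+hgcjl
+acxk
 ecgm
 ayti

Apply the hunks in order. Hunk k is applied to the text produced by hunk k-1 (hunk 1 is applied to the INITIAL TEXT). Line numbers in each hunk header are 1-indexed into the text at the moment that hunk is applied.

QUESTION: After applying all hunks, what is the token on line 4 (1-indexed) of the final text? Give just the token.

Hunk 1: at line 3 remove [kzce,ieor,qwg] add [ecgm,ovttb] -> 8 lines: tca ctqi srsx ecgm ovttb dpj klco lgh
Hunk 2: at line 4 remove [ovttb,dpj,klco] add [ayti] -> 6 lines: tca ctqi srsx ecgm ayti lgh
Hunk 3: at line 1 remove [srsx] add [hgcjl,acxk] -> 7 lines: tca ctqi hgcjl acxk ecgm ayti lgh
Final line 4: acxk

Answer: acxk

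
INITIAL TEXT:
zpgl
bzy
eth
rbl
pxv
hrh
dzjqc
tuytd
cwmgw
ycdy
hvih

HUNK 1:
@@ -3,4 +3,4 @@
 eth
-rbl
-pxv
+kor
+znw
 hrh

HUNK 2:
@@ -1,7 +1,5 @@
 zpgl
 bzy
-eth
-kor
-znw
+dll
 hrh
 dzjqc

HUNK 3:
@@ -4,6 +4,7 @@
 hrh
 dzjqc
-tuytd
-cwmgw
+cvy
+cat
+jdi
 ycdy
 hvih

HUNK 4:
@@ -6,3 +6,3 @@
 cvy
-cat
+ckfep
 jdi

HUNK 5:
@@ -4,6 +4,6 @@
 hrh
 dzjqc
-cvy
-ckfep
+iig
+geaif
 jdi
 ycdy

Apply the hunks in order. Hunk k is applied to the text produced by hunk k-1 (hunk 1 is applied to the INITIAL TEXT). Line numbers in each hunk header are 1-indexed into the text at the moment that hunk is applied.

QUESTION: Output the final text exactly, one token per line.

Answer: zpgl
bzy
dll
hrh
dzjqc
iig
geaif
jdi
ycdy
hvih

Derivation:
Hunk 1: at line 3 remove [rbl,pxv] add [kor,znw] -> 11 lines: zpgl bzy eth kor znw hrh dzjqc tuytd cwmgw ycdy hvih
Hunk 2: at line 1 remove [eth,kor,znw] add [dll] -> 9 lines: zpgl bzy dll hrh dzjqc tuytd cwmgw ycdy hvih
Hunk 3: at line 4 remove [tuytd,cwmgw] add [cvy,cat,jdi] -> 10 lines: zpgl bzy dll hrh dzjqc cvy cat jdi ycdy hvih
Hunk 4: at line 6 remove [cat] add [ckfep] -> 10 lines: zpgl bzy dll hrh dzjqc cvy ckfep jdi ycdy hvih
Hunk 5: at line 4 remove [cvy,ckfep] add [iig,geaif] -> 10 lines: zpgl bzy dll hrh dzjqc iig geaif jdi ycdy hvih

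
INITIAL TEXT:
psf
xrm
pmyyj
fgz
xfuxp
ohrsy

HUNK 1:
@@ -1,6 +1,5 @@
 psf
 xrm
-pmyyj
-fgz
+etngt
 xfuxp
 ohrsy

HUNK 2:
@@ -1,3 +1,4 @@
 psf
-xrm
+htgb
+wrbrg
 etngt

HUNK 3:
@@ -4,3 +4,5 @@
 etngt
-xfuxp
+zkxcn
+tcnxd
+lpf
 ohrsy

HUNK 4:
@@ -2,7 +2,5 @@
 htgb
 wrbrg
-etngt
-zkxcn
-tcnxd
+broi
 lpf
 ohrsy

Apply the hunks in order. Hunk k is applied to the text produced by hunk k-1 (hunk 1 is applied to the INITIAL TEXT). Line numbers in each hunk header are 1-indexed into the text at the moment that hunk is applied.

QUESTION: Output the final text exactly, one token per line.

Hunk 1: at line 1 remove [pmyyj,fgz] add [etngt] -> 5 lines: psf xrm etngt xfuxp ohrsy
Hunk 2: at line 1 remove [xrm] add [htgb,wrbrg] -> 6 lines: psf htgb wrbrg etngt xfuxp ohrsy
Hunk 3: at line 4 remove [xfuxp] add [zkxcn,tcnxd,lpf] -> 8 lines: psf htgb wrbrg etngt zkxcn tcnxd lpf ohrsy
Hunk 4: at line 2 remove [etngt,zkxcn,tcnxd] add [broi] -> 6 lines: psf htgb wrbrg broi lpf ohrsy

Answer: psf
htgb
wrbrg
broi
lpf
ohrsy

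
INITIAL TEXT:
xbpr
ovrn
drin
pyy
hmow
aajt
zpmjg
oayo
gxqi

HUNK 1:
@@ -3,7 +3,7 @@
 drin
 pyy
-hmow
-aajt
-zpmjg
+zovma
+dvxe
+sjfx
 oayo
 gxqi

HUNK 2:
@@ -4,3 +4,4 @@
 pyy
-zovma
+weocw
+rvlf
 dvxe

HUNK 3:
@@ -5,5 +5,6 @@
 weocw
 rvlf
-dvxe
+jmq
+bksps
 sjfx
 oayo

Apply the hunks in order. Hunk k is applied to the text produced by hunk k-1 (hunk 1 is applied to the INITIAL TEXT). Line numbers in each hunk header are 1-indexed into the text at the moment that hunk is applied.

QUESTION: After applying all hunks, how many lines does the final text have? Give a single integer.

Hunk 1: at line 3 remove [hmow,aajt,zpmjg] add [zovma,dvxe,sjfx] -> 9 lines: xbpr ovrn drin pyy zovma dvxe sjfx oayo gxqi
Hunk 2: at line 4 remove [zovma] add [weocw,rvlf] -> 10 lines: xbpr ovrn drin pyy weocw rvlf dvxe sjfx oayo gxqi
Hunk 3: at line 5 remove [dvxe] add [jmq,bksps] -> 11 lines: xbpr ovrn drin pyy weocw rvlf jmq bksps sjfx oayo gxqi
Final line count: 11

Answer: 11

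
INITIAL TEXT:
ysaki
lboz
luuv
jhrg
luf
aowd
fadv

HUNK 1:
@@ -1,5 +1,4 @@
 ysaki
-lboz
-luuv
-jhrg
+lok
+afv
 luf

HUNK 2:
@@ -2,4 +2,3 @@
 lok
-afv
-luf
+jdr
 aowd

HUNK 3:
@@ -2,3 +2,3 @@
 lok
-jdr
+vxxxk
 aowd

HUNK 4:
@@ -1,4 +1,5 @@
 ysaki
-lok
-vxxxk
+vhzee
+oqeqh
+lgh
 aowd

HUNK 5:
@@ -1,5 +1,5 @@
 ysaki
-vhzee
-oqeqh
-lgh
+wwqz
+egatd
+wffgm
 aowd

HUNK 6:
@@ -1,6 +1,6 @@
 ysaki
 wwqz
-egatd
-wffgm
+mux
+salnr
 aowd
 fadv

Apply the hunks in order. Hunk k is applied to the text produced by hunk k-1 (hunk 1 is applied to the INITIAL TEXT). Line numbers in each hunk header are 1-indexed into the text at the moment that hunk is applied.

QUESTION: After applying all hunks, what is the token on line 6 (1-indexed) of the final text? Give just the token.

Answer: fadv

Derivation:
Hunk 1: at line 1 remove [lboz,luuv,jhrg] add [lok,afv] -> 6 lines: ysaki lok afv luf aowd fadv
Hunk 2: at line 2 remove [afv,luf] add [jdr] -> 5 lines: ysaki lok jdr aowd fadv
Hunk 3: at line 2 remove [jdr] add [vxxxk] -> 5 lines: ysaki lok vxxxk aowd fadv
Hunk 4: at line 1 remove [lok,vxxxk] add [vhzee,oqeqh,lgh] -> 6 lines: ysaki vhzee oqeqh lgh aowd fadv
Hunk 5: at line 1 remove [vhzee,oqeqh,lgh] add [wwqz,egatd,wffgm] -> 6 lines: ysaki wwqz egatd wffgm aowd fadv
Hunk 6: at line 1 remove [egatd,wffgm] add [mux,salnr] -> 6 lines: ysaki wwqz mux salnr aowd fadv
Final line 6: fadv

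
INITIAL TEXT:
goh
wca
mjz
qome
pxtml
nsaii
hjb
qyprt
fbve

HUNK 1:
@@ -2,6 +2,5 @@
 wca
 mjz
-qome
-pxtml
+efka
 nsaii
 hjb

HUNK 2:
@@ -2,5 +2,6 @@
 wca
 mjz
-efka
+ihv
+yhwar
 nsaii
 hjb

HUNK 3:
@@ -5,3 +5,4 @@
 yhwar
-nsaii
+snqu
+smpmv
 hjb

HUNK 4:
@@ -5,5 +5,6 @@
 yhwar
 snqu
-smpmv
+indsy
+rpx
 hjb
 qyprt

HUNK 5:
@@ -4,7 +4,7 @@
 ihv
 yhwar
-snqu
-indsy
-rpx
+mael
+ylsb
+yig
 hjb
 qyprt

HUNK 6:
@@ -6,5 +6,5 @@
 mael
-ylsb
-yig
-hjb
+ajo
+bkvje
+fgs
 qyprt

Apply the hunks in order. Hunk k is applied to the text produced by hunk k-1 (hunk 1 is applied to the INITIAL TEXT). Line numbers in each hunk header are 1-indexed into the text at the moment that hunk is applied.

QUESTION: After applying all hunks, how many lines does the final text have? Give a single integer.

Hunk 1: at line 2 remove [qome,pxtml] add [efka] -> 8 lines: goh wca mjz efka nsaii hjb qyprt fbve
Hunk 2: at line 2 remove [efka] add [ihv,yhwar] -> 9 lines: goh wca mjz ihv yhwar nsaii hjb qyprt fbve
Hunk 3: at line 5 remove [nsaii] add [snqu,smpmv] -> 10 lines: goh wca mjz ihv yhwar snqu smpmv hjb qyprt fbve
Hunk 4: at line 5 remove [smpmv] add [indsy,rpx] -> 11 lines: goh wca mjz ihv yhwar snqu indsy rpx hjb qyprt fbve
Hunk 5: at line 4 remove [snqu,indsy,rpx] add [mael,ylsb,yig] -> 11 lines: goh wca mjz ihv yhwar mael ylsb yig hjb qyprt fbve
Hunk 6: at line 6 remove [ylsb,yig,hjb] add [ajo,bkvje,fgs] -> 11 lines: goh wca mjz ihv yhwar mael ajo bkvje fgs qyprt fbve
Final line count: 11

Answer: 11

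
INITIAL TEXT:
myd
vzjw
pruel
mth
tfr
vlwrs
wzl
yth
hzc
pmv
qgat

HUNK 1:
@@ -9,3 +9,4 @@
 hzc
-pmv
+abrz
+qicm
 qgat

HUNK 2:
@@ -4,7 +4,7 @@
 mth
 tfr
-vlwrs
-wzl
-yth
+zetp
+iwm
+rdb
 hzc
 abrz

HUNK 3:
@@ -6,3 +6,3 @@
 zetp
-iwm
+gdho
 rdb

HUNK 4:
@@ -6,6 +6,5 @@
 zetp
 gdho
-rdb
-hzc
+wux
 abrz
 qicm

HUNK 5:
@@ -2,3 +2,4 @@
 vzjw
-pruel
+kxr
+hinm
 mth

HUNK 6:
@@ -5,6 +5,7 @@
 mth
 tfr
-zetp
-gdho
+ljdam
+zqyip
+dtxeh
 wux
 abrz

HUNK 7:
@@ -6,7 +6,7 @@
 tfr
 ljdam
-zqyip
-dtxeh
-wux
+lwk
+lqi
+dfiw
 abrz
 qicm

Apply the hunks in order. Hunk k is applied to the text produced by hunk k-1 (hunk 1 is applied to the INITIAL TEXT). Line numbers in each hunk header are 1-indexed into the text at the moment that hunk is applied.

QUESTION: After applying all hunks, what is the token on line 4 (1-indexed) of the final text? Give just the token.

Answer: hinm

Derivation:
Hunk 1: at line 9 remove [pmv] add [abrz,qicm] -> 12 lines: myd vzjw pruel mth tfr vlwrs wzl yth hzc abrz qicm qgat
Hunk 2: at line 4 remove [vlwrs,wzl,yth] add [zetp,iwm,rdb] -> 12 lines: myd vzjw pruel mth tfr zetp iwm rdb hzc abrz qicm qgat
Hunk 3: at line 6 remove [iwm] add [gdho] -> 12 lines: myd vzjw pruel mth tfr zetp gdho rdb hzc abrz qicm qgat
Hunk 4: at line 6 remove [rdb,hzc] add [wux] -> 11 lines: myd vzjw pruel mth tfr zetp gdho wux abrz qicm qgat
Hunk 5: at line 2 remove [pruel] add [kxr,hinm] -> 12 lines: myd vzjw kxr hinm mth tfr zetp gdho wux abrz qicm qgat
Hunk 6: at line 5 remove [zetp,gdho] add [ljdam,zqyip,dtxeh] -> 13 lines: myd vzjw kxr hinm mth tfr ljdam zqyip dtxeh wux abrz qicm qgat
Hunk 7: at line 6 remove [zqyip,dtxeh,wux] add [lwk,lqi,dfiw] -> 13 lines: myd vzjw kxr hinm mth tfr ljdam lwk lqi dfiw abrz qicm qgat
Final line 4: hinm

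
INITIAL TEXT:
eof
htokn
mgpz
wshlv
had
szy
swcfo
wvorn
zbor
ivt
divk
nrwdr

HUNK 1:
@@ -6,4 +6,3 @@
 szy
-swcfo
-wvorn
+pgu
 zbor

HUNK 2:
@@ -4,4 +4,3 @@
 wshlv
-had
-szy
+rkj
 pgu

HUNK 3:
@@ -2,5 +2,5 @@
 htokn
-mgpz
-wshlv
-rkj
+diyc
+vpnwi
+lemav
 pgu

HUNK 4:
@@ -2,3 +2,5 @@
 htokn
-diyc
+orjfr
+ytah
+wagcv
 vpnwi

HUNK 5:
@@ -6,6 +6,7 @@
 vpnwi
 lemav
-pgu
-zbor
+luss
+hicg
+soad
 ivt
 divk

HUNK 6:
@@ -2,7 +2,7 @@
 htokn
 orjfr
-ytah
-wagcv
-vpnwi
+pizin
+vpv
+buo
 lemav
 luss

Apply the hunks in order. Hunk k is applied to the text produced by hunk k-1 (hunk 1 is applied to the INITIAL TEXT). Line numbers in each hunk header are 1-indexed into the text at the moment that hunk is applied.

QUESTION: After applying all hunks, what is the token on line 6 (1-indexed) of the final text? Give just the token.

Hunk 1: at line 6 remove [swcfo,wvorn] add [pgu] -> 11 lines: eof htokn mgpz wshlv had szy pgu zbor ivt divk nrwdr
Hunk 2: at line 4 remove [had,szy] add [rkj] -> 10 lines: eof htokn mgpz wshlv rkj pgu zbor ivt divk nrwdr
Hunk 3: at line 2 remove [mgpz,wshlv,rkj] add [diyc,vpnwi,lemav] -> 10 lines: eof htokn diyc vpnwi lemav pgu zbor ivt divk nrwdr
Hunk 4: at line 2 remove [diyc] add [orjfr,ytah,wagcv] -> 12 lines: eof htokn orjfr ytah wagcv vpnwi lemav pgu zbor ivt divk nrwdr
Hunk 5: at line 6 remove [pgu,zbor] add [luss,hicg,soad] -> 13 lines: eof htokn orjfr ytah wagcv vpnwi lemav luss hicg soad ivt divk nrwdr
Hunk 6: at line 2 remove [ytah,wagcv,vpnwi] add [pizin,vpv,buo] -> 13 lines: eof htokn orjfr pizin vpv buo lemav luss hicg soad ivt divk nrwdr
Final line 6: buo

Answer: buo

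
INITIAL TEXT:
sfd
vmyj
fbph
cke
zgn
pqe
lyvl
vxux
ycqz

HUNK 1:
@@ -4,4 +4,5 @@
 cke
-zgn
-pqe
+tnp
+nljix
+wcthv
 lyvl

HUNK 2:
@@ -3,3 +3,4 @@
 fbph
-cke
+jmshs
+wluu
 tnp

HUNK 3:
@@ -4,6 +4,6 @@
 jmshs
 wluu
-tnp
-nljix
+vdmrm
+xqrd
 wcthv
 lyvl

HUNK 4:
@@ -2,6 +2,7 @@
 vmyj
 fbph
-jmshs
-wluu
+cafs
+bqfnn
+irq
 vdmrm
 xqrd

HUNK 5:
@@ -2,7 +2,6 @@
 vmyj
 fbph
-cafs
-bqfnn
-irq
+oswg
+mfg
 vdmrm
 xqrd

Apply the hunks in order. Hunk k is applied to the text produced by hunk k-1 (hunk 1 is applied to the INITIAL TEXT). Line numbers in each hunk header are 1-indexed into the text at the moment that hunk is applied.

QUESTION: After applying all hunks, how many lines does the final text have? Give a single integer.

Hunk 1: at line 4 remove [zgn,pqe] add [tnp,nljix,wcthv] -> 10 lines: sfd vmyj fbph cke tnp nljix wcthv lyvl vxux ycqz
Hunk 2: at line 3 remove [cke] add [jmshs,wluu] -> 11 lines: sfd vmyj fbph jmshs wluu tnp nljix wcthv lyvl vxux ycqz
Hunk 3: at line 4 remove [tnp,nljix] add [vdmrm,xqrd] -> 11 lines: sfd vmyj fbph jmshs wluu vdmrm xqrd wcthv lyvl vxux ycqz
Hunk 4: at line 2 remove [jmshs,wluu] add [cafs,bqfnn,irq] -> 12 lines: sfd vmyj fbph cafs bqfnn irq vdmrm xqrd wcthv lyvl vxux ycqz
Hunk 5: at line 2 remove [cafs,bqfnn,irq] add [oswg,mfg] -> 11 lines: sfd vmyj fbph oswg mfg vdmrm xqrd wcthv lyvl vxux ycqz
Final line count: 11

Answer: 11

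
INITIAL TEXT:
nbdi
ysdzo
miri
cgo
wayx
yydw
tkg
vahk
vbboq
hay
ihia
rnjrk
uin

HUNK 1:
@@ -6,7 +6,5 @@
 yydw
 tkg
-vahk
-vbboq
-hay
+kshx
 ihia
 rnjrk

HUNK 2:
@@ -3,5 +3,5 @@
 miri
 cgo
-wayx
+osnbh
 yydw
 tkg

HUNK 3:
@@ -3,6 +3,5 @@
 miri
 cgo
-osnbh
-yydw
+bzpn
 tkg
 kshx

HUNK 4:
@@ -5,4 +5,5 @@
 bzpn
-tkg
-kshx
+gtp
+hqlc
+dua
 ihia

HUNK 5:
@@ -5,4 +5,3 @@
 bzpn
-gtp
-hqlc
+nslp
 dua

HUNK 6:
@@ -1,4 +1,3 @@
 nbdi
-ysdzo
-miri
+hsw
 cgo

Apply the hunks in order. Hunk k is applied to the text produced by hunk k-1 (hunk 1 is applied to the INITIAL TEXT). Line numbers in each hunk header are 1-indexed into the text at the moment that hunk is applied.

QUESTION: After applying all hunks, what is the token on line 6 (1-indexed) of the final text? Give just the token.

Hunk 1: at line 6 remove [vahk,vbboq,hay] add [kshx] -> 11 lines: nbdi ysdzo miri cgo wayx yydw tkg kshx ihia rnjrk uin
Hunk 2: at line 3 remove [wayx] add [osnbh] -> 11 lines: nbdi ysdzo miri cgo osnbh yydw tkg kshx ihia rnjrk uin
Hunk 3: at line 3 remove [osnbh,yydw] add [bzpn] -> 10 lines: nbdi ysdzo miri cgo bzpn tkg kshx ihia rnjrk uin
Hunk 4: at line 5 remove [tkg,kshx] add [gtp,hqlc,dua] -> 11 lines: nbdi ysdzo miri cgo bzpn gtp hqlc dua ihia rnjrk uin
Hunk 5: at line 5 remove [gtp,hqlc] add [nslp] -> 10 lines: nbdi ysdzo miri cgo bzpn nslp dua ihia rnjrk uin
Hunk 6: at line 1 remove [ysdzo,miri] add [hsw] -> 9 lines: nbdi hsw cgo bzpn nslp dua ihia rnjrk uin
Final line 6: dua

Answer: dua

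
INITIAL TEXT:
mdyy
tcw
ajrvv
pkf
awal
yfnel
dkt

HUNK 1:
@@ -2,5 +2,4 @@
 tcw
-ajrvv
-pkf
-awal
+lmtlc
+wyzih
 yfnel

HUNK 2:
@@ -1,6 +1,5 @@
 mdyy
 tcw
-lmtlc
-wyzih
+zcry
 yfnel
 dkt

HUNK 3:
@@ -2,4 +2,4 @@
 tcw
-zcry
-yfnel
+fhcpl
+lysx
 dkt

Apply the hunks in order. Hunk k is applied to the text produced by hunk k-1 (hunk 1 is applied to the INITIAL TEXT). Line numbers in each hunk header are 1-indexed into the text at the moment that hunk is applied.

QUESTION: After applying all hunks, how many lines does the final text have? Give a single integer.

Hunk 1: at line 2 remove [ajrvv,pkf,awal] add [lmtlc,wyzih] -> 6 lines: mdyy tcw lmtlc wyzih yfnel dkt
Hunk 2: at line 1 remove [lmtlc,wyzih] add [zcry] -> 5 lines: mdyy tcw zcry yfnel dkt
Hunk 3: at line 2 remove [zcry,yfnel] add [fhcpl,lysx] -> 5 lines: mdyy tcw fhcpl lysx dkt
Final line count: 5

Answer: 5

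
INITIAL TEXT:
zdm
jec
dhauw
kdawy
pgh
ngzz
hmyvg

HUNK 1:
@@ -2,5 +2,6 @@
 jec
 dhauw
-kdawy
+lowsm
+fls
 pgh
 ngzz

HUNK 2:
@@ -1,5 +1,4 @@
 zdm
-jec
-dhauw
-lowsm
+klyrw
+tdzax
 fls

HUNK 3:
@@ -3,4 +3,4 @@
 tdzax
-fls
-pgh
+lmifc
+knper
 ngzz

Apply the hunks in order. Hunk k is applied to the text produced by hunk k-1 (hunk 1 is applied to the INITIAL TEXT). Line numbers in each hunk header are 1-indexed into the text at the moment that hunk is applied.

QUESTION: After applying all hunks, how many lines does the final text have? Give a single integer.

Answer: 7

Derivation:
Hunk 1: at line 2 remove [kdawy] add [lowsm,fls] -> 8 lines: zdm jec dhauw lowsm fls pgh ngzz hmyvg
Hunk 2: at line 1 remove [jec,dhauw,lowsm] add [klyrw,tdzax] -> 7 lines: zdm klyrw tdzax fls pgh ngzz hmyvg
Hunk 3: at line 3 remove [fls,pgh] add [lmifc,knper] -> 7 lines: zdm klyrw tdzax lmifc knper ngzz hmyvg
Final line count: 7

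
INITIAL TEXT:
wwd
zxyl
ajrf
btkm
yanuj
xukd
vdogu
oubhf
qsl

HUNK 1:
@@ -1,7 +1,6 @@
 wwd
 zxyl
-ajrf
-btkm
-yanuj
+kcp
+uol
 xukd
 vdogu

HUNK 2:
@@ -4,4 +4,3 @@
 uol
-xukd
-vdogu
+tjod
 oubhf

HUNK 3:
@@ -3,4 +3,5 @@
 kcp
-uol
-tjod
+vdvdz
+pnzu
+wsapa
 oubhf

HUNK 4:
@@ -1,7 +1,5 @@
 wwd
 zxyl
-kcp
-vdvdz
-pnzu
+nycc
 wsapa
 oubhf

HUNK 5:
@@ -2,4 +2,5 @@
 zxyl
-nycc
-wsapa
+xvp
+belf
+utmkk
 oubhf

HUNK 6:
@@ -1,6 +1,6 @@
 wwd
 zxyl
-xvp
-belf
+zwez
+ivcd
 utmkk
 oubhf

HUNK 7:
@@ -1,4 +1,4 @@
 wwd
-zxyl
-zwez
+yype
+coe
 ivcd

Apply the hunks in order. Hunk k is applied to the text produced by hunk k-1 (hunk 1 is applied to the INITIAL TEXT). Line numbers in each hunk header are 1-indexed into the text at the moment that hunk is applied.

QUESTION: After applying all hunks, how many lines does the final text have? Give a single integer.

Answer: 7

Derivation:
Hunk 1: at line 1 remove [ajrf,btkm,yanuj] add [kcp,uol] -> 8 lines: wwd zxyl kcp uol xukd vdogu oubhf qsl
Hunk 2: at line 4 remove [xukd,vdogu] add [tjod] -> 7 lines: wwd zxyl kcp uol tjod oubhf qsl
Hunk 3: at line 3 remove [uol,tjod] add [vdvdz,pnzu,wsapa] -> 8 lines: wwd zxyl kcp vdvdz pnzu wsapa oubhf qsl
Hunk 4: at line 1 remove [kcp,vdvdz,pnzu] add [nycc] -> 6 lines: wwd zxyl nycc wsapa oubhf qsl
Hunk 5: at line 2 remove [nycc,wsapa] add [xvp,belf,utmkk] -> 7 lines: wwd zxyl xvp belf utmkk oubhf qsl
Hunk 6: at line 1 remove [xvp,belf] add [zwez,ivcd] -> 7 lines: wwd zxyl zwez ivcd utmkk oubhf qsl
Hunk 7: at line 1 remove [zxyl,zwez] add [yype,coe] -> 7 lines: wwd yype coe ivcd utmkk oubhf qsl
Final line count: 7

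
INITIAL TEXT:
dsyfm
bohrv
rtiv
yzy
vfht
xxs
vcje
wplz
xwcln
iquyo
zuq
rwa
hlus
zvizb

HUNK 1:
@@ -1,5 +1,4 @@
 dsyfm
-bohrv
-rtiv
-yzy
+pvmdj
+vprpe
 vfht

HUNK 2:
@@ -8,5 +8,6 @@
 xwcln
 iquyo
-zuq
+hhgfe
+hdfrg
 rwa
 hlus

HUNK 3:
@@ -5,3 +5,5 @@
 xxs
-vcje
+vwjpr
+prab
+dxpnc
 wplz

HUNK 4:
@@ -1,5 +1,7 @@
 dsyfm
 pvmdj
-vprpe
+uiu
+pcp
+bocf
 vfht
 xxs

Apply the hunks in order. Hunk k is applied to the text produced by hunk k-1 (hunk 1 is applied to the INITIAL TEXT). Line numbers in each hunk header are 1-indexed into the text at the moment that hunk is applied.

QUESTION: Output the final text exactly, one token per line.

Hunk 1: at line 1 remove [bohrv,rtiv,yzy] add [pvmdj,vprpe] -> 13 lines: dsyfm pvmdj vprpe vfht xxs vcje wplz xwcln iquyo zuq rwa hlus zvizb
Hunk 2: at line 8 remove [zuq] add [hhgfe,hdfrg] -> 14 lines: dsyfm pvmdj vprpe vfht xxs vcje wplz xwcln iquyo hhgfe hdfrg rwa hlus zvizb
Hunk 3: at line 5 remove [vcje] add [vwjpr,prab,dxpnc] -> 16 lines: dsyfm pvmdj vprpe vfht xxs vwjpr prab dxpnc wplz xwcln iquyo hhgfe hdfrg rwa hlus zvizb
Hunk 4: at line 1 remove [vprpe] add [uiu,pcp,bocf] -> 18 lines: dsyfm pvmdj uiu pcp bocf vfht xxs vwjpr prab dxpnc wplz xwcln iquyo hhgfe hdfrg rwa hlus zvizb

Answer: dsyfm
pvmdj
uiu
pcp
bocf
vfht
xxs
vwjpr
prab
dxpnc
wplz
xwcln
iquyo
hhgfe
hdfrg
rwa
hlus
zvizb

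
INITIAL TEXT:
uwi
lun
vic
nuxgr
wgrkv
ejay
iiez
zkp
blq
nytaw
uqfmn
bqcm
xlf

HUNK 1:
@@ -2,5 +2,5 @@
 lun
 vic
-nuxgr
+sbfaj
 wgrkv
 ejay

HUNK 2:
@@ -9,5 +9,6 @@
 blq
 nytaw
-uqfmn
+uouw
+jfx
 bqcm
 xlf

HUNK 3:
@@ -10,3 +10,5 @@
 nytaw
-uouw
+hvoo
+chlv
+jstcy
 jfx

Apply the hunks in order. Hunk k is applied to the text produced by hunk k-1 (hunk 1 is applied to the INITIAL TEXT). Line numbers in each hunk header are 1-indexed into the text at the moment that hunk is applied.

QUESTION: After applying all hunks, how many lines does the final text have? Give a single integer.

Hunk 1: at line 2 remove [nuxgr] add [sbfaj] -> 13 lines: uwi lun vic sbfaj wgrkv ejay iiez zkp blq nytaw uqfmn bqcm xlf
Hunk 2: at line 9 remove [uqfmn] add [uouw,jfx] -> 14 lines: uwi lun vic sbfaj wgrkv ejay iiez zkp blq nytaw uouw jfx bqcm xlf
Hunk 3: at line 10 remove [uouw] add [hvoo,chlv,jstcy] -> 16 lines: uwi lun vic sbfaj wgrkv ejay iiez zkp blq nytaw hvoo chlv jstcy jfx bqcm xlf
Final line count: 16

Answer: 16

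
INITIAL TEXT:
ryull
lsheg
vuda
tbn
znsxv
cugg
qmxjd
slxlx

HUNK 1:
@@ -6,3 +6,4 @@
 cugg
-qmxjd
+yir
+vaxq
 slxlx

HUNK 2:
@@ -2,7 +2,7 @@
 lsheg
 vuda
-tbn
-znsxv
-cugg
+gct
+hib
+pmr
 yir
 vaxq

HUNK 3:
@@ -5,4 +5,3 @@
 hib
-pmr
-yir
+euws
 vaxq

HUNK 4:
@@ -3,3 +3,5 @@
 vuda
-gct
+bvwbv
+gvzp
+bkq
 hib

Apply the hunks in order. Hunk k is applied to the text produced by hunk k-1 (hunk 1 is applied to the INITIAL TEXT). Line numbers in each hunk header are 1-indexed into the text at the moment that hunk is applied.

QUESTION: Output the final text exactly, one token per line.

Answer: ryull
lsheg
vuda
bvwbv
gvzp
bkq
hib
euws
vaxq
slxlx

Derivation:
Hunk 1: at line 6 remove [qmxjd] add [yir,vaxq] -> 9 lines: ryull lsheg vuda tbn znsxv cugg yir vaxq slxlx
Hunk 2: at line 2 remove [tbn,znsxv,cugg] add [gct,hib,pmr] -> 9 lines: ryull lsheg vuda gct hib pmr yir vaxq slxlx
Hunk 3: at line 5 remove [pmr,yir] add [euws] -> 8 lines: ryull lsheg vuda gct hib euws vaxq slxlx
Hunk 4: at line 3 remove [gct] add [bvwbv,gvzp,bkq] -> 10 lines: ryull lsheg vuda bvwbv gvzp bkq hib euws vaxq slxlx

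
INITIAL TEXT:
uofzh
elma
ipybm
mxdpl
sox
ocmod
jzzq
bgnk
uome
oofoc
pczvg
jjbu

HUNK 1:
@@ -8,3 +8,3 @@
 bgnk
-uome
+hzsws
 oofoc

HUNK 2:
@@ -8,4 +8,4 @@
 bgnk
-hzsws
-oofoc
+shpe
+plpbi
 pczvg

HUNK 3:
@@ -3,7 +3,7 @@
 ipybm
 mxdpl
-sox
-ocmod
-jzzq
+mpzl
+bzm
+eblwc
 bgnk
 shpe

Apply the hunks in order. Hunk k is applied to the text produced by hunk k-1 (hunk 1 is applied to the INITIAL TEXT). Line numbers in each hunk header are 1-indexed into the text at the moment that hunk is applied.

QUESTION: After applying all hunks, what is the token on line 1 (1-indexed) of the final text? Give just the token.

Hunk 1: at line 8 remove [uome] add [hzsws] -> 12 lines: uofzh elma ipybm mxdpl sox ocmod jzzq bgnk hzsws oofoc pczvg jjbu
Hunk 2: at line 8 remove [hzsws,oofoc] add [shpe,plpbi] -> 12 lines: uofzh elma ipybm mxdpl sox ocmod jzzq bgnk shpe plpbi pczvg jjbu
Hunk 3: at line 3 remove [sox,ocmod,jzzq] add [mpzl,bzm,eblwc] -> 12 lines: uofzh elma ipybm mxdpl mpzl bzm eblwc bgnk shpe plpbi pczvg jjbu
Final line 1: uofzh

Answer: uofzh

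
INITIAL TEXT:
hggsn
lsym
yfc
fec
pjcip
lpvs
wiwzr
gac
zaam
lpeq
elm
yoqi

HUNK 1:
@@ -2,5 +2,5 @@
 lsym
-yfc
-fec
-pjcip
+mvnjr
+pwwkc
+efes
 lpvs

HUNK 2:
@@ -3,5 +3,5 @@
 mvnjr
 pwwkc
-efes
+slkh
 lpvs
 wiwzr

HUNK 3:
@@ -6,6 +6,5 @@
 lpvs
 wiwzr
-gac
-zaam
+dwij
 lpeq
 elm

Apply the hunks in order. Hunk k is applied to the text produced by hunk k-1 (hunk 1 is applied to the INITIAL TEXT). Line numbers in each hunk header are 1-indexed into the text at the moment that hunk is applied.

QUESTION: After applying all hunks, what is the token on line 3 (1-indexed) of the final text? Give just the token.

Answer: mvnjr

Derivation:
Hunk 1: at line 2 remove [yfc,fec,pjcip] add [mvnjr,pwwkc,efes] -> 12 lines: hggsn lsym mvnjr pwwkc efes lpvs wiwzr gac zaam lpeq elm yoqi
Hunk 2: at line 3 remove [efes] add [slkh] -> 12 lines: hggsn lsym mvnjr pwwkc slkh lpvs wiwzr gac zaam lpeq elm yoqi
Hunk 3: at line 6 remove [gac,zaam] add [dwij] -> 11 lines: hggsn lsym mvnjr pwwkc slkh lpvs wiwzr dwij lpeq elm yoqi
Final line 3: mvnjr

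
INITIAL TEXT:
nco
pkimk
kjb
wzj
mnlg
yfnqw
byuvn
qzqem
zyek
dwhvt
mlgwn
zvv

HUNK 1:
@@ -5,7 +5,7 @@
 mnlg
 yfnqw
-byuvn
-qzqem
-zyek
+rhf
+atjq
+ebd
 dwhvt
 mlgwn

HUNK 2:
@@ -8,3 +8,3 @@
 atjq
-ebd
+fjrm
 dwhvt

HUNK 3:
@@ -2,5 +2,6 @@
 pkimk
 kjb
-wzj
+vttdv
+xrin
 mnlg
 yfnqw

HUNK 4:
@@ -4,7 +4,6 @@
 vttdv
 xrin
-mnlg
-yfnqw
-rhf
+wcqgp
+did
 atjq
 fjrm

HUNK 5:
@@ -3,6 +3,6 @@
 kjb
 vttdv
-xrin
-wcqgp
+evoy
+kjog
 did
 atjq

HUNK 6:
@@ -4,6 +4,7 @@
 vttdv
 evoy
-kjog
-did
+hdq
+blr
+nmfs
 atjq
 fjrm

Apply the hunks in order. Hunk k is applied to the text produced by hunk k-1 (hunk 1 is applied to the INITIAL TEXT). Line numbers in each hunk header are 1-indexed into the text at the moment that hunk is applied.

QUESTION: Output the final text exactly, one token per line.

Answer: nco
pkimk
kjb
vttdv
evoy
hdq
blr
nmfs
atjq
fjrm
dwhvt
mlgwn
zvv

Derivation:
Hunk 1: at line 5 remove [byuvn,qzqem,zyek] add [rhf,atjq,ebd] -> 12 lines: nco pkimk kjb wzj mnlg yfnqw rhf atjq ebd dwhvt mlgwn zvv
Hunk 2: at line 8 remove [ebd] add [fjrm] -> 12 lines: nco pkimk kjb wzj mnlg yfnqw rhf atjq fjrm dwhvt mlgwn zvv
Hunk 3: at line 2 remove [wzj] add [vttdv,xrin] -> 13 lines: nco pkimk kjb vttdv xrin mnlg yfnqw rhf atjq fjrm dwhvt mlgwn zvv
Hunk 4: at line 4 remove [mnlg,yfnqw,rhf] add [wcqgp,did] -> 12 lines: nco pkimk kjb vttdv xrin wcqgp did atjq fjrm dwhvt mlgwn zvv
Hunk 5: at line 3 remove [xrin,wcqgp] add [evoy,kjog] -> 12 lines: nco pkimk kjb vttdv evoy kjog did atjq fjrm dwhvt mlgwn zvv
Hunk 6: at line 4 remove [kjog,did] add [hdq,blr,nmfs] -> 13 lines: nco pkimk kjb vttdv evoy hdq blr nmfs atjq fjrm dwhvt mlgwn zvv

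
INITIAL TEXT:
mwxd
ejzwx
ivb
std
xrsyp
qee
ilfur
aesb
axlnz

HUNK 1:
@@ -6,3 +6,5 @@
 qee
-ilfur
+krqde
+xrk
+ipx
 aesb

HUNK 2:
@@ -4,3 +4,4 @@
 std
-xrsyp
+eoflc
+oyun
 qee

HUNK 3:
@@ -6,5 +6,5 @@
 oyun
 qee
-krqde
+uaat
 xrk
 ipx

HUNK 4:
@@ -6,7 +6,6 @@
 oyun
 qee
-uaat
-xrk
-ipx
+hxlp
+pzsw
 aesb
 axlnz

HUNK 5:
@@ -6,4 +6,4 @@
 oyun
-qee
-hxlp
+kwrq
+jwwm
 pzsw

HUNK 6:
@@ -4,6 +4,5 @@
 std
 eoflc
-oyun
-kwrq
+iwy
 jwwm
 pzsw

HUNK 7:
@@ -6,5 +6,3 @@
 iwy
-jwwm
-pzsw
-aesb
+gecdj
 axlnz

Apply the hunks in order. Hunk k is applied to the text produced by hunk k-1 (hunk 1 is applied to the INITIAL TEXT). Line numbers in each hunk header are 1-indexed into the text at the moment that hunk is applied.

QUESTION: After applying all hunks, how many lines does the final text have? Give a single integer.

Answer: 8

Derivation:
Hunk 1: at line 6 remove [ilfur] add [krqde,xrk,ipx] -> 11 lines: mwxd ejzwx ivb std xrsyp qee krqde xrk ipx aesb axlnz
Hunk 2: at line 4 remove [xrsyp] add [eoflc,oyun] -> 12 lines: mwxd ejzwx ivb std eoflc oyun qee krqde xrk ipx aesb axlnz
Hunk 3: at line 6 remove [krqde] add [uaat] -> 12 lines: mwxd ejzwx ivb std eoflc oyun qee uaat xrk ipx aesb axlnz
Hunk 4: at line 6 remove [uaat,xrk,ipx] add [hxlp,pzsw] -> 11 lines: mwxd ejzwx ivb std eoflc oyun qee hxlp pzsw aesb axlnz
Hunk 5: at line 6 remove [qee,hxlp] add [kwrq,jwwm] -> 11 lines: mwxd ejzwx ivb std eoflc oyun kwrq jwwm pzsw aesb axlnz
Hunk 6: at line 4 remove [oyun,kwrq] add [iwy] -> 10 lines: mwxd ejzwx ivb std eoflc iwy jwwm pzsw aesb axlnz
Hunk 7: at line 6 remove [jwwm,pzsw,aesb] add [gecdj] -> 8 lines: mwxd ejzwx ivb std eoflc iwy gecdj axlnz
Final line count: 8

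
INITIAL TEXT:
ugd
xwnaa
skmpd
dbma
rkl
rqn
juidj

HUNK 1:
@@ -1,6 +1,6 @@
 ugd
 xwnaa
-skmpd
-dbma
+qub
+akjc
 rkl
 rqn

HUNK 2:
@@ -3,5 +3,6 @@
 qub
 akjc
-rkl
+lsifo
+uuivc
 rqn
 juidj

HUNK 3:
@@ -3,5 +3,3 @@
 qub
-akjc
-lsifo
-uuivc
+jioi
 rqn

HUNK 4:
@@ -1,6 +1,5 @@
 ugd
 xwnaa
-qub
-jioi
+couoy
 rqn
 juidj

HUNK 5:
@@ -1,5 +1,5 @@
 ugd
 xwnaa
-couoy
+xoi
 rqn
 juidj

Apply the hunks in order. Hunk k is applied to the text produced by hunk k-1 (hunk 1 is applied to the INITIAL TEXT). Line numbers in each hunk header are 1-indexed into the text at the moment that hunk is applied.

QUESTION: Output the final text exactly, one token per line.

Answer: ugd
xwnaa
xoi
rqn
juidj

Derivation:
Hunk 1: at line 1 remove [skmpd,dbma] add [qub,akjc] -> 7 lines: ugd xwnaa qub akjc rkl rqn juidj
Hunk 2: at line 3 remove [rkl] add [lsifo,uuivc] -> 8 lines: ugd xwnaa qub akjc lsifo uuivc rqn juidj
Hunk 3: at line 3 remove [akjc,lsifo,uuivc] add [jioi] -> 6 lines: ugd xwnaa qub jioi rqn juidj
Hunk 4: at line 1 remove [qub,jioi] add [couoy] -> 5 lines: ugd xwnaa couoy rqn juidj
Hunk 5: at line 1 remove [couoy] add [xoi] -> 5 lines: ugd xwnaa xoi rqn juidj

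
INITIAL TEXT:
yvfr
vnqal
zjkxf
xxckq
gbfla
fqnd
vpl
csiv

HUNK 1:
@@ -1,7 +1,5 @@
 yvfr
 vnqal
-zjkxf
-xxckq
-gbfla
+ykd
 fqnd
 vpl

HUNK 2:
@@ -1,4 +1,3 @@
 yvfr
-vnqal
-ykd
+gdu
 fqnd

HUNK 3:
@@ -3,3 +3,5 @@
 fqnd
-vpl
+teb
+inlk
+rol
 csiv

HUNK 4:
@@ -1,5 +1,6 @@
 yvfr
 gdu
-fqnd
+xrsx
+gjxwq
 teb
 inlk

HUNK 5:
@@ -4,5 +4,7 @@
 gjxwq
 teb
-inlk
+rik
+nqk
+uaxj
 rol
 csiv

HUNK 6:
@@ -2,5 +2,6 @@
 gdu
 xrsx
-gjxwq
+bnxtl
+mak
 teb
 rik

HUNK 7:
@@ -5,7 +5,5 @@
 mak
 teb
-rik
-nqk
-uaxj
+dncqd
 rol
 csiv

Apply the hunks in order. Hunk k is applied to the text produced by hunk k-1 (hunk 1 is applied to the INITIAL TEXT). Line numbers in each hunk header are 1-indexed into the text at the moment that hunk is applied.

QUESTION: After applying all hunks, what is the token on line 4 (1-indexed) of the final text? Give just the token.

Hunk 1: at line 1 remove [zjkxf,xxckq,gbfla] add [ykd] -> 6 lines: yvfr vnqal ykd fqnd vpl csiv
Hunk 2: at line 1 remove [vnqal,ykd] add [gdu] -> 5 lines: yvfr gdu fqnd vpl csiv
Hunk 3: at line 3 remove [vpl] add [teb,inlk,rol] -> 7 lines: yvfr gdu fqnd teb inlk rol csiv
Hunk 4: at line 1 remove [fqnd] add [xrsx,gjxwq] -> 8 lines: yvfr gdu xrsx gjxwq teb inlk rol csiv
Hunk 5: at line 4 remove [inlk] add [rik,nqk,uaxj] -> 10 lines: yvfr gdu xrsx gjxwq teb rik nqk uaxj rol csiv
Hunk 6: at line 2 remove [gjxwq] add [bnxtl,mak] -> 11 lines: yvfr gdu xrsx bnxtl mak teb rik nqk uaxj rol csiv
Hunk 7: at line 5 remove [rik,nqk,uaxj] add [dncqd] -> 9 lines: yvfr gdu xrsx bnxtl mak teb dncqd rol csiv
Final line 4: bnxtl

Answer: bnxtl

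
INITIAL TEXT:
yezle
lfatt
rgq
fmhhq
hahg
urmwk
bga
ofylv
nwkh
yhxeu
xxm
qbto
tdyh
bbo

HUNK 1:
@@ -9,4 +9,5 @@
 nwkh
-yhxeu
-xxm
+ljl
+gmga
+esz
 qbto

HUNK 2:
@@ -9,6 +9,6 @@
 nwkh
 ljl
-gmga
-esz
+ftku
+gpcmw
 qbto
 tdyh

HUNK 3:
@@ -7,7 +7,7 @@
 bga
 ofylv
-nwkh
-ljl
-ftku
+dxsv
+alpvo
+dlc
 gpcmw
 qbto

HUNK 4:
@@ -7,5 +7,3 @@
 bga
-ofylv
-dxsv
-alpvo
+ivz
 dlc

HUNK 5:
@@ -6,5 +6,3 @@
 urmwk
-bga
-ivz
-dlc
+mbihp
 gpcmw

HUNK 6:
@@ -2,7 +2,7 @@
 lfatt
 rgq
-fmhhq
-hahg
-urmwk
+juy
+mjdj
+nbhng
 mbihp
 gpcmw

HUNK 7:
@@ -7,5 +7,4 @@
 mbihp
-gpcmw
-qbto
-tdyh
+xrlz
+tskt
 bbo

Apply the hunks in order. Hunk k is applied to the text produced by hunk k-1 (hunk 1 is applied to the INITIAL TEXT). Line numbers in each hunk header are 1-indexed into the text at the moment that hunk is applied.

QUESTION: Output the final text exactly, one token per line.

Hunk 1: at line 9 remove [yhxeu,xxm] add [ljl,gmga,esz] -> 15 lines: yezle lfatt rgq fmhhq hahg urmwk bga ofylv nwkh ljl gmga esz qbto tdyh bbo
Hunk 2: at line 9 remove [gmga,esz] add [ftku,gpcmw] -> 15 lines: yezle lfatt rgq fmhhq hahg urmwk bga ofylv nwkh ljl ftku gpcmw qbto tdyh bbo
Hunk 3: at line 7 remove [nwkh,ljl,ftku] add [dxsv,alpvo,dlc] -> 15 lines: yezle lfatt rgq fmhhq hahg urmwk bga ofylv dxsv alpvo dlc gpcmw qbto tdyh bbo
Hunk 4: at line 7 remove [ofylv,dxsv,alpvo] add [ivz] -> 13 lines: yezle lfatt rgq fmhhq hahg urmwk bga ivz dlc gpcmw qbto tdyh bbo
Hunk 5: at line 6 remove [bga,ivz,dlc] add [mbihp] -> 11 lines: yezle lfatt rgq fmhhq hahg urmwk mbihp gpcmw qbto tdyh bbo
Hunk 6: at line 2 remove [fmhhq,hahg,urmwk] add [juy,mjdj,nbhng] -> 11 lines: yezle lfatt rgq juy mjdj nbhng mbihp gpcmw qbto tdyh bbo
Hunk 7: at line 7 remove [gpcmw,qbto,tdyh] add [xrlz,tskt] -> 10 lines: yezle lfatt rgq juy mjdj nbhng mbihp xrlz tskt bbo

Answer: yezle
lfatt
rgq
juy
mjdj
nbhng
mbihp
xrlz
tskt
bbo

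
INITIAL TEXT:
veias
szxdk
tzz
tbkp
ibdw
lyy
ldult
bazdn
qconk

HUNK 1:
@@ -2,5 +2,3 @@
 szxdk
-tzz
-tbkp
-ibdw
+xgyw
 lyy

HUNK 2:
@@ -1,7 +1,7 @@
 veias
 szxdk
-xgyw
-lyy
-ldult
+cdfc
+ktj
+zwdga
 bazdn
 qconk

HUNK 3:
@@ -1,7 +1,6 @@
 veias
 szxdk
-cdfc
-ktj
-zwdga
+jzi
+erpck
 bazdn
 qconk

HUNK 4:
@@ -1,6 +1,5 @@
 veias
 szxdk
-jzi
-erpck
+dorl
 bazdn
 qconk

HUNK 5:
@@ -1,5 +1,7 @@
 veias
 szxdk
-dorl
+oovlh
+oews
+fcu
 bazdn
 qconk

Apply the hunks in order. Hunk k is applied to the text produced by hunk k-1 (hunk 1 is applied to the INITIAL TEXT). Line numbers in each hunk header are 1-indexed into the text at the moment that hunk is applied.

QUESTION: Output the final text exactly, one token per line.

Answer: veias
szxdk
oovlh
oews
fcu
bazdn
qconk

Derivation:
Hunk 1: at line 2 remove [tzz,tbkp,ibdw] add [xgyw] -> 7 lines: veias szxdk xgyw lyy ldult bazdn qconk
Hunk 2: at line 1 remove [xgyw,lyy,ldult] add [cdfc,ktj,zwdga] -> 7 lines: veias szxdk cdfc ktj zwdga bazdn qconk
Hunk 3: at line 1 remove [cdfc,ktj,zwdga] add [jzi,erpck] -> 6 lines: veias szxdk jzi erpck bazdn qconk
Hunk 4: at line 1 remove [jzi,erpck] add [dorl] -> 5 lines: veias szxdk dorl bazdn qconk
Hunk 5: at line 1 remove [dorl] add [oovlh,oews,fcu] -> 7 lines: veias szxdk oovlh oews fcu bazdn qconk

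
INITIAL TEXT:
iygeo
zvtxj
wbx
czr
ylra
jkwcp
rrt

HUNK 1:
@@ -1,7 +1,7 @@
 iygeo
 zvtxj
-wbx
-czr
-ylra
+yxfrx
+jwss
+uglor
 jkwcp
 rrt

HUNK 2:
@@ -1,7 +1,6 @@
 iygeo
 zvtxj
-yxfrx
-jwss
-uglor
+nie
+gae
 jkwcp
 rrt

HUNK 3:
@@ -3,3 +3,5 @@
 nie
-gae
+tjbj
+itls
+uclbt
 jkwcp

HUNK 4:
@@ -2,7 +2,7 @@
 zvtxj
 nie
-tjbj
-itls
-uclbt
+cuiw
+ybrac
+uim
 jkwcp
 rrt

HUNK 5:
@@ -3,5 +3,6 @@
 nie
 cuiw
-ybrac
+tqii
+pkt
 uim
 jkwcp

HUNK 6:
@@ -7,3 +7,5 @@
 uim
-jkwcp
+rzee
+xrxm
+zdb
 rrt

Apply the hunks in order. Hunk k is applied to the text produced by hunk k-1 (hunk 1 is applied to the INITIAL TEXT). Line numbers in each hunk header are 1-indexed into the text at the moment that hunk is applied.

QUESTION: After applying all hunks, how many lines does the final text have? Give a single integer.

Answer: 11

Derivation:
Hunk 1: at line 1 remove [wbx,czr,ylra] add [yxfrx,jwss,uglor] -> 7 lines: iygeo zvtxj yxfrx jwss uglor jkwcp rrt
Hunk 2: at line 1 remove [yxfrx,jwss,uglor] add [nie,gae] -> 6 lines: iygeo zvtxj nie gae jkwcp rrt
Hunk 3: at line 3 remove [gae] add [tjbj,itls,uclbt] -> 8 lines: iygeo zvtxj nie tjbj itls uclbt jkwcp rrt
Hunk 4: at line 2 remove [tjbj,itls,uclbt] add [cuiw,ybrac,uim] -> 8 lines: iygeo zvtxj nie cuiw ybrac uim jkwcp rrt
Hunk 5: at line 3 remove [ybrac] add [tqii,pkt] -> 9 lines: iygeo zvtxj nie cuiw tqii pkt uim jkwcp rrt
Hunk 6: at line 7 remove [jkwcp] add [rzee,xrxm,zdb] -> 11 lines: iygeo zvtxj nie cuiw tqii pkt uim rzee xrxm zdb rrt
Final line count: 11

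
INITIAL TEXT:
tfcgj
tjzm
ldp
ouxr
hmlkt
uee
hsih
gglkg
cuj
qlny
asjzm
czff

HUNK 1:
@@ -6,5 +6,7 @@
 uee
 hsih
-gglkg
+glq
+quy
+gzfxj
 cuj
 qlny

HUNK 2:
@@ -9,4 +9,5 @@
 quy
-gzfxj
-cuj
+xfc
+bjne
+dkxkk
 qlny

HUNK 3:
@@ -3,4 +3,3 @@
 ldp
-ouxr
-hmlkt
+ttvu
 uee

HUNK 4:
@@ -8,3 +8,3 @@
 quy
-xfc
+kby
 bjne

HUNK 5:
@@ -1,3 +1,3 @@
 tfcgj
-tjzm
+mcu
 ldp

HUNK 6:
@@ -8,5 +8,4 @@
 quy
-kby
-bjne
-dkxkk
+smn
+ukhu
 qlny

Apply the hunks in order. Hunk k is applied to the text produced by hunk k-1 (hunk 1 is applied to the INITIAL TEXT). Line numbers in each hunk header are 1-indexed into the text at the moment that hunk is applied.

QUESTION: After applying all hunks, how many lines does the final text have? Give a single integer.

Answer: 13

Derivation:
Hunk 1: at line 6 remove [gglkg] add [glq,quy,gzfxj] -> 14 lines: tfcgj tjzm ldp ouxr hmlkt uee hsih glq quy gzfxj cuj qlny asjzm czff
Hunk 2: at line 9 remove [gzfxj,cuj] add [xfc,bjne,dkxkk] -> 15 lines: tfcgj tjzm ldp ouxr hmlkt uee hsih glq quy xfc bjne dkxkk qlny asjzm czff
Hunk 3: at line 3 remove [ouxr,hmlkt] add [ttvu] -> 14 lines: tfcgj tjzm ldp ttvu uee hsih glq quy xfc bjne dkxkk qlny asjzm czff
Hunk 4: at line 8 remove [xfc] add [kby] -> 14 lines: tfcgj tjzm ldp ttvu uee hsih glq quy kby bjne dkxkk qlny asjzm czff
Hunk 5: at line 1 remove [tjzm] add [mcu] -> 14 lines: tfcgj mcu ldp ttvu uee hsih glq quy kby bjne dkxkk qlny asjzm czff
Hunk 6: at line 8 remove [kby,bjne,dkxkk] add [smn,ukhu] -> 13 lines: tfcgj mcu ldp ttvu uee hsih glq quy smn ukhu qlny asjzm czff
Final line count: 13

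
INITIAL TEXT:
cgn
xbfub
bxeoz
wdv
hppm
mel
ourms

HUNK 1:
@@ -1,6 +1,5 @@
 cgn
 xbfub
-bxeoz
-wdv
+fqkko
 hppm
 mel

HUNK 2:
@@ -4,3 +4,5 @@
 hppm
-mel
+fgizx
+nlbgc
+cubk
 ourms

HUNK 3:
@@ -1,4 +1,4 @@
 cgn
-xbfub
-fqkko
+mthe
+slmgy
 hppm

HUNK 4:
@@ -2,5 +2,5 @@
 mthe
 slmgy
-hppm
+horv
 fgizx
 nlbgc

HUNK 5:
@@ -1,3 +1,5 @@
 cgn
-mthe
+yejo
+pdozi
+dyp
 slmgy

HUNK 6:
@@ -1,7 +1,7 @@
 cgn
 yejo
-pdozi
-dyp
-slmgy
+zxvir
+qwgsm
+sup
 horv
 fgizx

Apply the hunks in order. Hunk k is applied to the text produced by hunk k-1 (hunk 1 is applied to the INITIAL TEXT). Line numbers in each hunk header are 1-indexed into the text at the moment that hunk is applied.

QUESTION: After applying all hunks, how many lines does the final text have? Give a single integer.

Answer: 10

Derivation:
Hunk 1: at line 1 remove [bxeoz,wdv] add [fqkko] -> 6 lines: cgn xbfub fqkko hppm mel ourms
Hunk 2: at line 4 remove [mel] add [fgizx,nlbgc,cubk] -> 8 lines: cgn xbfub fqkko hppm fgizx nlbgc cubk ourms
Hunk 3: at line 1 remove [xbfub,fqkko] add [mthe,slmgy] -> 8 lines: cgn mthe slmgy hppm fgizx nlbgc cubk ourms
Hunk 4: at line 2 remove [hppm] add [horv] -> 8 lines: cgn mthe slmgy horv fgizx nlbgc cubk ourms
Hunk 5: at line 1 remove [mthe] add [yejo,pdozi,dyp] -> 10 lines: cgn yejo pdozi dyp slmgy horv fgizx nlbgc cubk ourms
Hunk 6: at line 1 remove [pdozi,dyp,slmgy] add [zxvir,qwgsm,sup] -> 10 lines: cgn yejo zxvir qwgsm sup horv fgizx nlbgc cubk ourms
Final line count: 10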